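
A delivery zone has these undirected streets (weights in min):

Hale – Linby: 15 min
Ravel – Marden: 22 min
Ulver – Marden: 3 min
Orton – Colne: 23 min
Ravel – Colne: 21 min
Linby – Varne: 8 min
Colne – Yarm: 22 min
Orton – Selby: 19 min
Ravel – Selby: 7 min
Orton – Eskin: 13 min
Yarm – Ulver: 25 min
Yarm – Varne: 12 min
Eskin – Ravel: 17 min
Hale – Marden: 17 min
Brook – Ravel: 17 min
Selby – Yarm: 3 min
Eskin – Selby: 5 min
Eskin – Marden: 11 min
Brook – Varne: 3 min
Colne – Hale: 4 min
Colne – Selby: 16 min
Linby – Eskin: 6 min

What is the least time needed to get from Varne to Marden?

25 min

Candidate routes:
Varne–Linby–Eskin–Marden: 8+6+11 = 25
Varne–Linby–Hale–Marden: 8+15+17 = 40
Varne–Yarm–Ulver–Marden: 12+25+3 = 40
Varne–Yarm–Selby–Eskin–Marden: 12+3+5+11 = 31
The minimum is 25 min via Varne–Linby–Eskin–Marden.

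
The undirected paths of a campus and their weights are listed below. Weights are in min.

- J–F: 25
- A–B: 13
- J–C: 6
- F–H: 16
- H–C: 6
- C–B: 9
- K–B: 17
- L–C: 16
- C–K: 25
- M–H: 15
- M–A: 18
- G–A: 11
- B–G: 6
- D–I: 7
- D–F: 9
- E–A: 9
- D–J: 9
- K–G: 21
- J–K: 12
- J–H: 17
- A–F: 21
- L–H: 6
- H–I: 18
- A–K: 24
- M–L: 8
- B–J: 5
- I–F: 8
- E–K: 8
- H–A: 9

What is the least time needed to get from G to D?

Shortest distances from G:
G: 0
B: 6  (via G)
A: 11  (via G)
J: 11  (via B)
C: 15  (via B)
D: 20  (via J)
Shortest route: G–B–J–D = 20 min.

20 min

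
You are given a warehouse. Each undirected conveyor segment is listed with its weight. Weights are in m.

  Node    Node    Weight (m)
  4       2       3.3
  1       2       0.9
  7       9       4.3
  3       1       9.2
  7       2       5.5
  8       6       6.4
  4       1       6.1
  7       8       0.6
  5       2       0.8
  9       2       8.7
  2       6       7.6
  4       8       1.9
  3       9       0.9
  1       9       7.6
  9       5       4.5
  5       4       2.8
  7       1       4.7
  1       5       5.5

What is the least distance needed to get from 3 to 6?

Candidate routes:
3 → 9 → 7 → 8 → 6: 0.9+4.3+0.6+6.4 = 12.2
3 → 9 → 5 → 2 → 6: 0.9+4.5+0.8+7.6 = 13.8
The minimum is 12.2 m via 3 → 9 → 7 → 8 → 6.

12.2 m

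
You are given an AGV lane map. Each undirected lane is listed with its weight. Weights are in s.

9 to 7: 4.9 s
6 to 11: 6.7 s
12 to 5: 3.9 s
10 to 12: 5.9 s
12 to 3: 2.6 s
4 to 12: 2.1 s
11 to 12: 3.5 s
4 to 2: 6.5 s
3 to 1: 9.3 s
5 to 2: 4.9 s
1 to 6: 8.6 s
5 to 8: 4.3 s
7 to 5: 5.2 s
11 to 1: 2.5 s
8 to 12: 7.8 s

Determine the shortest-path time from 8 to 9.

Running Dijkstra from 8:
8: 0
5: 4.3  (via 8)
12: 7.8  (via 8)
2: 9.2  (via 5)
7: 9.5  (via 5)
4: 9.9  (via 12)
3: 10.4  (via 12)
11: 11.3  (via 12)
10: 13.7  (via 12)
1: 13.8  (via 11)
9: 14.4  (via 7)
Shortest route: 8–5–7–9 = 14.4 s.

14.4 s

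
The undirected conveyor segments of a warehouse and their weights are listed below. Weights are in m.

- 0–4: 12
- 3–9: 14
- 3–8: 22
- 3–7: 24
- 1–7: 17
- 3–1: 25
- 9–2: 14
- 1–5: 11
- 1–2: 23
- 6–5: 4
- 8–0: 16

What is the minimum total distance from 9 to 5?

Shortest distances from 9:
9: 0
2: 14  (via 9)
3: 14  (via 9)
8: 36  (via 3)
1: 37  (via 2)
7: 38  (via 3)
5: 48  (via 1)
Shortest route: 9–2–1–5 = 48 m.

48 m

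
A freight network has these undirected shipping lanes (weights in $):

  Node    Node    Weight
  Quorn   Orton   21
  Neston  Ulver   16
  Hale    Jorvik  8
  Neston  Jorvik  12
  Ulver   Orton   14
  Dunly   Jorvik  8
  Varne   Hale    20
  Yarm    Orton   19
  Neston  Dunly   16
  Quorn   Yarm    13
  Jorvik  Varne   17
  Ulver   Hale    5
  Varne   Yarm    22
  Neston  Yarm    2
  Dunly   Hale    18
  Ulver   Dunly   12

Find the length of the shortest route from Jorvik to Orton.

$27

Compare a few routes:
Jorvik - Hale - Ulver - Orton: 8+5+14 = 27
Jorvik - Neston - Yarm - Orton: 12+2+19 = 33
The minimum is $27 via Jorvik - Hale - Ulver - Orton.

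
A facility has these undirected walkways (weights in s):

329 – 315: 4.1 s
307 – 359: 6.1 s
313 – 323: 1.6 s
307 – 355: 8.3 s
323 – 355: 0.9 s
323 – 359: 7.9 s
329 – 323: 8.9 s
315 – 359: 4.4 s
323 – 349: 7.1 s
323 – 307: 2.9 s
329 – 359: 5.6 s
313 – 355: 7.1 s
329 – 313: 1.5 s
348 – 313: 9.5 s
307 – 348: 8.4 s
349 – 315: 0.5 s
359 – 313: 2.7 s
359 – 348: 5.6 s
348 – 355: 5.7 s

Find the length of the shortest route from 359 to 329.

Shortest distances from 359:
359: 0
313: 2.7  (via 359)
329: 4.2  (via 313)
Shortest route: 359 → 313 → 329 = 4.2 s.

4.2 s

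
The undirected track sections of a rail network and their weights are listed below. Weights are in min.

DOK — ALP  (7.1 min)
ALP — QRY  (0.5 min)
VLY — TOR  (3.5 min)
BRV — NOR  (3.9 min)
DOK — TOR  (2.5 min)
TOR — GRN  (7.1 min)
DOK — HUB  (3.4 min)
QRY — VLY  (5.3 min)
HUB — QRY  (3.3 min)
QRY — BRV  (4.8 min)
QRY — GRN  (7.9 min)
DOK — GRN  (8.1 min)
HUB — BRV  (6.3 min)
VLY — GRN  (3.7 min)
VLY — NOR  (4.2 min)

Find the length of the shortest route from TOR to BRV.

Candidate routes:
TOR - VLY - QRY - BRV: 3.5+5.3+4.8 = 13.6
TOR - DOK - HUB - BRV: 2.5+3.4+6.3 = 12.2
TOR - VLY - NOR - BRV: 3.5+4.2+3.9 = 11.6
The minimum is 11.6 min via TOR - VLY - NOR - BRV.

11.6 min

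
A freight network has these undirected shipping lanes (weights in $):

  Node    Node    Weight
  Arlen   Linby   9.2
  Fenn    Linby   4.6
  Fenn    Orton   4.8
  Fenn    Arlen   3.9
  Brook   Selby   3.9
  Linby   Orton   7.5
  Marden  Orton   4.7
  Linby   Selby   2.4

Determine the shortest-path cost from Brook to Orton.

Candidate routes:
Brook - Selby - Linby - Orton: 3.9+2.4+7.5 = 13.8
Brook - Selby - Linby - Fenn - Orton: 3.9+2.4+4.6+4.8 = 15.7
Brook - Selby - Linby - Arlen - Fenn - Orton: 3.9+2.4+9.2+3.9+4.8 = 24.2
The minimum is $13.8 via Brook - Selby - Linby - Orton.

$13.8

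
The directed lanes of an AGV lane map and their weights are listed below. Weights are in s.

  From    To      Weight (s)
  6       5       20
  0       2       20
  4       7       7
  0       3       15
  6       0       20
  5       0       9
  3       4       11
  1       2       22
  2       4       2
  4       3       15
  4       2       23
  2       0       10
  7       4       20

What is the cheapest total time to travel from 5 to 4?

31 s

Shortest distances from 5:
5: 0
0: 9  (via 5)
3: 24  (via 0)
2: 29  (via 0)
4: 31  (via 2)
Shortest route: 5–0–2–4 = 31 s.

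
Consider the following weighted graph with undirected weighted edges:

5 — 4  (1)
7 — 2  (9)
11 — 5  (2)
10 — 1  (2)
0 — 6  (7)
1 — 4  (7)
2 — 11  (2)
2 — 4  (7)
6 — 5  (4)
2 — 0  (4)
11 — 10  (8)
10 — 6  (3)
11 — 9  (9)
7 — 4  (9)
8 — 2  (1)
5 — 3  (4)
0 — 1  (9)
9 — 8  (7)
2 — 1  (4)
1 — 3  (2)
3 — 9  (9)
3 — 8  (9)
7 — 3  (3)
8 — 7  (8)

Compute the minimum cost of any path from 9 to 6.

15

Settle nodes by increasing distance from 9:
9: 0
8: 7  (via 9)
2: 8  (via 8)
3: 9  (via 9)
11: 9  (via 9)
1: 11  (via 3)
5: 11  (via 11)
0: 12  (via 2)
4: 12  (via 5)
7: 12  (via 3)
10: 13  (via 1)
6: 15  (via 5)
Shortest route: 9 → 11 → 5 → 6 = 15.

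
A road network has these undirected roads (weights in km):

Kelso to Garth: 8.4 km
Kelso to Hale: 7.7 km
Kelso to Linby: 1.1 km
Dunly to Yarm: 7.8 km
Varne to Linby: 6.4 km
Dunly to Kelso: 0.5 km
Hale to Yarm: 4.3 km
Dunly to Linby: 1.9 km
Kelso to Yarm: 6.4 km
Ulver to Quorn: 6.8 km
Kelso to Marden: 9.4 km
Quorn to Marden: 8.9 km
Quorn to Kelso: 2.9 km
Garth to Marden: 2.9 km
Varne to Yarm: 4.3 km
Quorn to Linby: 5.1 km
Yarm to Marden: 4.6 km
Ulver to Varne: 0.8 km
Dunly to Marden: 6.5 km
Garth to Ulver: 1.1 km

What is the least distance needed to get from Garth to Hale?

10.5 km

Candidate routes:
Garth - Marden - Yarm - Hale: 2.9+4.6+4.3 = 11.8
Garth - Kelso - Hale: 8.4+7.7 = 16.1
Garth - Ulver - Varne - Linby - Kelso - Hale: 1.1+0.8+6.4+1.1+7.7 = 17.1
Garth - Ulver - Varne - Yarm - Hale: 1.1+0.8+4.3+4.3 = 10.5
The minimum is 10.5 km via Garth - Ulver - Varne - Yarm - Hale.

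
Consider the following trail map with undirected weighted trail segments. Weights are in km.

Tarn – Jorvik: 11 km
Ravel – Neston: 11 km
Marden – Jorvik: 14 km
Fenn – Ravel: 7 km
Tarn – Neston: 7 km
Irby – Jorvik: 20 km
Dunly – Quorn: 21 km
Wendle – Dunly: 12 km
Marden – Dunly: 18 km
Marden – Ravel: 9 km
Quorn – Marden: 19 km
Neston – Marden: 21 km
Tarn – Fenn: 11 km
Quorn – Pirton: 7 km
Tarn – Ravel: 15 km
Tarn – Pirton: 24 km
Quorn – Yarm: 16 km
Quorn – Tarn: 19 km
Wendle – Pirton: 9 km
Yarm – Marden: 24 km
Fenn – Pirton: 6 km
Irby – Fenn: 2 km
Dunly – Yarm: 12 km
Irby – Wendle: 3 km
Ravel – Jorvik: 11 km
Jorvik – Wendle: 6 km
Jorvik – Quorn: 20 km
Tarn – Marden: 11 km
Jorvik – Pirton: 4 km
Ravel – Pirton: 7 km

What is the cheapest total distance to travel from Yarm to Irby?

27 km

Settle nodes by increasing distance from Yarm:
Yarm: 0
Dunly: 12  (via Yarm)
Quorn: 16  (via Yarm)
Pirton: 23  (via Quorn)
Marden: 24  (via Yarm)
Wendle: 24  (via Dunly)
Irby: 27  (via Wendle)
Shortest route: Yarm–Dunly–Wendle–Irby = 27 km.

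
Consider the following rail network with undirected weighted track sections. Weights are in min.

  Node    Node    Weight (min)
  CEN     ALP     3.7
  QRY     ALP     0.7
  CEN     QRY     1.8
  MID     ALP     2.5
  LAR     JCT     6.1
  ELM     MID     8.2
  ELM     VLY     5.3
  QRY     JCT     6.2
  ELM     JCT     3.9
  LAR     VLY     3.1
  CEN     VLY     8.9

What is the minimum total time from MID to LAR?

15.5 min

Candidate routes:
MID–ELM–VLY–LAR: 8.2+5.3+3.1 = 16.6
MID–ALP–QRY–JCT–LAR: 2.5+0.7+6.2+6.1 = 15.5
MID–ALP–QRY–CEN–VLY–LAR: 2.5+0.7+1.8+8.9+3.1 = 17
The minimum is 15.5 min via MID–ALP–QRY–JCT–LAR.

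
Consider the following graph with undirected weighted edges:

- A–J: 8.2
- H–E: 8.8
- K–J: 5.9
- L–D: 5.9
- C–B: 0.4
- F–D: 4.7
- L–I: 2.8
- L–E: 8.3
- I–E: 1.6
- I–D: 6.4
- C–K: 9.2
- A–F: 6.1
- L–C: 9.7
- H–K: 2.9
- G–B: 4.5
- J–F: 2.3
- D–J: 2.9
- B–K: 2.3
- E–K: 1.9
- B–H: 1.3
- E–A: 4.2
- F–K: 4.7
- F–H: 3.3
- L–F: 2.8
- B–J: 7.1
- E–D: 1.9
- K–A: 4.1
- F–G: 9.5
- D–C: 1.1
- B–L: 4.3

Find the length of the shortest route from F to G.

Shortest distances from F:
F: 0
J: 2.3  (via F)
L: 2.8  (via F)
H: 3.3  (via F)
B: 4.6  (via H)
D: 4.7  (via F)
K: 4.7  (via F)
C: 5  (via B)
I: 5.6  (via L)
A: 6.1  (via F)
E: 6.6  (via D)
G: 9.1  (via B)
Shortest route: F–H–B–G = 9.1.

9.1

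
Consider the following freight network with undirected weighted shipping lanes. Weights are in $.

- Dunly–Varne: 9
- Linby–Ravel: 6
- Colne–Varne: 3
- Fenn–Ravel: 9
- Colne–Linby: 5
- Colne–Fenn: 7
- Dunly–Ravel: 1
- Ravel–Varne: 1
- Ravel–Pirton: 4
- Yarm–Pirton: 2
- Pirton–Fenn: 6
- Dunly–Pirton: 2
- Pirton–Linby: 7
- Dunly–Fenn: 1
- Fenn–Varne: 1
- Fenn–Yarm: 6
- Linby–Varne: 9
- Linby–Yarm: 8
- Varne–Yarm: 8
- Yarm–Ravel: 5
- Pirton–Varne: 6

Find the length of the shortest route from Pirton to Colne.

Settle nodes by increasing distance from Pirton:
Pirton: 0
Yarm: 2  (via Pirton)
Dunly: 2  (via Pirton)
Fenn: 3  (via Dunly)
Ravel: 3  (via Dunly)
Varne: 4  (via Fenn)
Colne: 7  (via Varne)
Shortest route: Pirton–Dunly–Fenn–Varne–Colne = $7.

$7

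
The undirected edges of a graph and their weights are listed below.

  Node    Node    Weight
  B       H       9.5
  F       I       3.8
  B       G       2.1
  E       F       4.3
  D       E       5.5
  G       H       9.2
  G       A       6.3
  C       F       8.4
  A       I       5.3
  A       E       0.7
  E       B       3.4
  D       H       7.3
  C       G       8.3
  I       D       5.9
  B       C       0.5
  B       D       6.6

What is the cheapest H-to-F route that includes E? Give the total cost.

17.1

Shortest H→E: H–D–E = 12.8
Best E to F: E–F costing 4.3
Total via E: 12.8 + 4.3 = 17.1.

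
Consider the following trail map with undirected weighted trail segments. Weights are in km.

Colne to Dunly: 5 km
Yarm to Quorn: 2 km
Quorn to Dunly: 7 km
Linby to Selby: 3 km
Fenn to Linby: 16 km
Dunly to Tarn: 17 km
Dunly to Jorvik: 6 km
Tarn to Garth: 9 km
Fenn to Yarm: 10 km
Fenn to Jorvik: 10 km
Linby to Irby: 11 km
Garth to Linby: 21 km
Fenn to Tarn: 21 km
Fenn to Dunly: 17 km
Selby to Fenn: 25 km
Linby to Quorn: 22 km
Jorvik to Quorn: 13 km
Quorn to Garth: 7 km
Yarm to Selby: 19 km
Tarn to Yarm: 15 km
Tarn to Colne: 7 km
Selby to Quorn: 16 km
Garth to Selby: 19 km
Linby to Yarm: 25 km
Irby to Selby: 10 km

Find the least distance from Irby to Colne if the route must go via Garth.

Shortest Irby→Garth: Irby → Selby → Garth = 29
Best Garth to Colne: Garth → Tarn → Colne costing 16
Total via Garth: 29 + 16 = 45 km.

45 km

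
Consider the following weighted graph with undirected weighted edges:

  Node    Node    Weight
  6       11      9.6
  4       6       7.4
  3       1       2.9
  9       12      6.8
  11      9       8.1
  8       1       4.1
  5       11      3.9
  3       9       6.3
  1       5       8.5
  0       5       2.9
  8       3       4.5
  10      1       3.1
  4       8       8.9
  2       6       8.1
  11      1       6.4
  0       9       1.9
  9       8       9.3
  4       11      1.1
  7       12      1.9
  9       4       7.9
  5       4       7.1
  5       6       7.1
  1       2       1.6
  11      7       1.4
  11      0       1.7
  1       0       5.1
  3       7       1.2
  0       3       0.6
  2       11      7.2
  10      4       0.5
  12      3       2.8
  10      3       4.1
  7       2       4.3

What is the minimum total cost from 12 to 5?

6.3

Settle nodes by increasing distance from 12:
12: 0
7: 1.9  (via 12)
3: 2.8  (via 12)
11: 3.3  (via 7)
0: 3.4  (via 3)
4: 4.4  (via 11)
10: 4.9  (via 4)
9: 5.3  (via 0)
1: 5.7  (via 3)
2: 6.2  (via 7)
5: 6.3  (via 0)
Shortest route: 12–3–0–5 = 6.3.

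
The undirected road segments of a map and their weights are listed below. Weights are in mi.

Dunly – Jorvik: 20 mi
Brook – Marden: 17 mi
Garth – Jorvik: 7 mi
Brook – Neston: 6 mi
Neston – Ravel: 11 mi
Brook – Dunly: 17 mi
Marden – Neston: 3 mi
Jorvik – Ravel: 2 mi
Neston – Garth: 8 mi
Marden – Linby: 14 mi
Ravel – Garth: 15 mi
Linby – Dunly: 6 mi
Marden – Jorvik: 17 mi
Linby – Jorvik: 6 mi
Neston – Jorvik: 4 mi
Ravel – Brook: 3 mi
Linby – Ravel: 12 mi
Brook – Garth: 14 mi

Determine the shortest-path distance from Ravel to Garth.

Enumerating some paths:
Ravel - Jorvik - Garth: 2+7 = 9
Ravel - Brook - Garth: 3+14 = 17
Ravel - Jorvik - Neston - Garth: 2+4+8 = 14
Ravel - Garth: 15 = 15
The minimum is 9 mi via Ravel - Jorvik - Garth.

9 mi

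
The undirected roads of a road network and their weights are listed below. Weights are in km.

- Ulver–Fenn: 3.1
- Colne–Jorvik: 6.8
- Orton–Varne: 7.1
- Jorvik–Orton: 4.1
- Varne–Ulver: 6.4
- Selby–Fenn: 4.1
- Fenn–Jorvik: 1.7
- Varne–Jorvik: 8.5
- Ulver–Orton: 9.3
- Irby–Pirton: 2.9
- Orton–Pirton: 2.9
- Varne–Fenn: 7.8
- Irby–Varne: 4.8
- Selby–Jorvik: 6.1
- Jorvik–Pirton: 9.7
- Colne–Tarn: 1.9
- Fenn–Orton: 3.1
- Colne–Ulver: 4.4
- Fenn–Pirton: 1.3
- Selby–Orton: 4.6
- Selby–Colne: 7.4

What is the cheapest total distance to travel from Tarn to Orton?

Running Dijkstra from Tarn:
Tarn: 0
Colne: 1.9  (via Tarn)
Ulver: 6.3  (via Colne)
Jorvik: 8.7  (via Colne)
Selby: 9.3  (via Colne)
Fenn: 9.4  (via Ulver)
Pirton: 10.7  (via Fenn)
Orton: 12.5  (via Fenn)
Shortest route: Tarn → Colne → Ulver → Fenn → Orton = 12.5 km.

12.5 km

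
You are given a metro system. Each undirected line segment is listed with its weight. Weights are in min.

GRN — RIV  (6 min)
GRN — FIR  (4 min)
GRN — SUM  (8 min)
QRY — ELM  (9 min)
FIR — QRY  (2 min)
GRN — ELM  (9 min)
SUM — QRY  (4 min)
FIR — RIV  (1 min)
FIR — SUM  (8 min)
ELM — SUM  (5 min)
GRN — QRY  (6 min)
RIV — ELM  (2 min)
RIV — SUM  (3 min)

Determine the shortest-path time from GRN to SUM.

8 min

Settle nodes by increasing distance from GRN:
GRN: 0
FIR: 4  (via GRN)
RIV: 5  (via FIR)
QRY: 6  (via GRN)
ELM: 7  (via RIV)
SUM: 8  (via GRN)
Shortest route: GRN–SUM = 8 min.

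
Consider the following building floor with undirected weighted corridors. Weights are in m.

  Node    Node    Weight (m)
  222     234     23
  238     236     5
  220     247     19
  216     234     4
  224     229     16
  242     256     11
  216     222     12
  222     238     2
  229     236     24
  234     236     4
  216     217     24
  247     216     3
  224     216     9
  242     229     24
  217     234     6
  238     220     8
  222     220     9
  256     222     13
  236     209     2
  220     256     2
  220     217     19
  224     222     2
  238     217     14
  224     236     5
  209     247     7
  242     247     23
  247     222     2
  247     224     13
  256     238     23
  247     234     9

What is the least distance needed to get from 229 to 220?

27 m

Running Dijkstra from 229:
229: 0
224: 16  (via 229)
222: 18  (via 224)
247: 20  (via 222)
238: 20  (via 222)
236: 21  (via 224)
209: 23  (via 236)
216: 23  (via 247)
242: 24  (via 229)
234: 25  (via 236)
220: 27  (via 222)
Shortest route: 229 → 224 → 222 → 220 = 27 m.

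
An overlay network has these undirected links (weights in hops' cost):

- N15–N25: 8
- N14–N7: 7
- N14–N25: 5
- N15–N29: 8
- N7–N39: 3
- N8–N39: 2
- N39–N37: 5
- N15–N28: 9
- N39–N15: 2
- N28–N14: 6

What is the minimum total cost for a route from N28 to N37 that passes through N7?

Best N28 to N7: N28 → N14 → N7 costing 13
Shortest N7→N37: N7 → N39 → N37 = 8
Total via N7: 13 + 8 = 21 hops' cost.

21 hops' cost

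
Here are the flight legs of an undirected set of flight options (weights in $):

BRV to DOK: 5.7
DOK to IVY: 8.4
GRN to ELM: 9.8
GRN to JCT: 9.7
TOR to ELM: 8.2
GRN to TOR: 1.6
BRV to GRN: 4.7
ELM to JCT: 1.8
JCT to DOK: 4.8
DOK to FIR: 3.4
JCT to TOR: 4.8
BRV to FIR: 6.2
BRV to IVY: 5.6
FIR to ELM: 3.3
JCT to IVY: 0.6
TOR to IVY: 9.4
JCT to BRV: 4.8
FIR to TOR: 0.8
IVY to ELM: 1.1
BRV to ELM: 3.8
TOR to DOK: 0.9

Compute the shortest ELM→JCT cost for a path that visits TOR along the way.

$8.9

Best ELM to TOR: ELM → FIR → TOR costing 4.1
Best TOR to JCT: TOR → JCT costing 4.8
Total via TOR: 4.1 + 4.8 = $8.9.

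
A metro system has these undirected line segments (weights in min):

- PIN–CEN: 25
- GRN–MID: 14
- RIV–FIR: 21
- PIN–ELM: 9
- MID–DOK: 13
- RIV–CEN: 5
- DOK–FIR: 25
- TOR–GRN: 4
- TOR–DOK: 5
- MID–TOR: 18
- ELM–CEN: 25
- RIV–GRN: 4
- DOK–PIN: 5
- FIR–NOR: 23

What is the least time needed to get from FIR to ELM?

Settle nodes by increasing distance from FIR:
FIR: 0
RIV: 21  (via FIR)
NOR: 23  (via FIR)
DOK: 25  (via FIR)
GRN: 25  (via RIV)
CEN: 26  (via RIV)
TOR: 29  (via GRN)
PIN: 30  (via DOK)
MID: 38  (via DOK)
ELM: 39  (via PIN)
Shortest route: FIR–DOK–PIN–ELM = 39 min.

39 min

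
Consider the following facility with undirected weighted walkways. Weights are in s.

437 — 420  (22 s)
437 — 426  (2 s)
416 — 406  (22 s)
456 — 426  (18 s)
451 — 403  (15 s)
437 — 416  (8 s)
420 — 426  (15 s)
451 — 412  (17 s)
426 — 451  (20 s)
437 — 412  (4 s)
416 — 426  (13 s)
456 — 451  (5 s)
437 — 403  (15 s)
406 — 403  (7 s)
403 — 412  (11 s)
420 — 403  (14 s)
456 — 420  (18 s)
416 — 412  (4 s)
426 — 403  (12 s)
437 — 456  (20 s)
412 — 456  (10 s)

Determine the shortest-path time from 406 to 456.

Candidate routes:
406–403–426–437–412–456: 7+12+2+4+10 = 35
406–403–412–456: 7+11+10 = 28
406–403–451–456: 7+15+5 = 27
406–403–437–412–456: 7+15+4+10 = 36
Cheapest is 406–403–451–456 at 27 s.

27 s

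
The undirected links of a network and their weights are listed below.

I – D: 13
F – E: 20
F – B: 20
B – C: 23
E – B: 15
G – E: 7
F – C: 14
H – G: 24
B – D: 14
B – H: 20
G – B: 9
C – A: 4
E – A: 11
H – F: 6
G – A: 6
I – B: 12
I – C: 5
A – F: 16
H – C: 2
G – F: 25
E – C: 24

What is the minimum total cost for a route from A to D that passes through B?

Shortest A→B: A–G–B = 15
Best B to D: B–D costing 14
Total via B: 15 + 14 = 29.

29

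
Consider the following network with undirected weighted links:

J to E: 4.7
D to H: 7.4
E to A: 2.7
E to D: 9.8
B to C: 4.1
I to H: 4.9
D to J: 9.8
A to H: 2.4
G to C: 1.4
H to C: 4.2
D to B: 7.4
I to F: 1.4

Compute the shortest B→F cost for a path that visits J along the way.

33.3

Shortest B→J: B–D–J = 17.2
Shortest J→F: J–E–A–H–I–F = 16.1
Total via J: 17.2 + 16.1 = 33.3.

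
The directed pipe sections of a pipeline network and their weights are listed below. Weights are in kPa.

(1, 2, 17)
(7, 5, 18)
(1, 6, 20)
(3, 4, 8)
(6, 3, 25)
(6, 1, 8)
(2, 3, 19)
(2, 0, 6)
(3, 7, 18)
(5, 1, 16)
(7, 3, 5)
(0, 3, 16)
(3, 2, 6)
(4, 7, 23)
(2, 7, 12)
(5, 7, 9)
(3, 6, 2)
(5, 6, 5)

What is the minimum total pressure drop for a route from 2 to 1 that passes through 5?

Shortest 2→5: 2–7–5 = 30
Best 5 to 1: 5–6–1 costing 13
Total via 5: 30 + 13 = 43 kPa.

43 kPa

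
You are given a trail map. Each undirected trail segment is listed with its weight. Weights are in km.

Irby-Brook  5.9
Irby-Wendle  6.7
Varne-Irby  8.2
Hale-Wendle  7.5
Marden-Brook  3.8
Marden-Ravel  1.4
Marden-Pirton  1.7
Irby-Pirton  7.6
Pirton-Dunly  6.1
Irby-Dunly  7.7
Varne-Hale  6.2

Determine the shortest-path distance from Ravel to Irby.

10.7 km

Settle nodes by increasing distance from Ravel:
Ravel: 0
Marden: 1.4  (via Ravel)
Pirton: 3.1  (via Marden)
Brook: 5.2  (via Marden)
Dunly: 9.2  (via Pirton)
Irby: 10.7  (via Pirton)
Shortest route: Ravel → Marden → Pirton → Irby = 10.7 km.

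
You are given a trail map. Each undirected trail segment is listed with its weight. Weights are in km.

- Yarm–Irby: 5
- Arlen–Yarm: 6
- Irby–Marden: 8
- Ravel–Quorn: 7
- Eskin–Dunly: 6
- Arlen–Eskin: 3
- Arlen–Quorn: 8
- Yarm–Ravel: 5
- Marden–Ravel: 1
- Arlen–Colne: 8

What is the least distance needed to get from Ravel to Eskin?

14 km

Shortest distances from Ravel:
Ravel: 0
Marden: 1  (via Ravel)
Yarm: 5  (via Ravel)
Quorn: 7  (via Ravel)
Irby: 9  (via Marden)
Arlen: 11  (via Yarm)
Eskin: 14  (via Arlen)
Shortest route: Ravel → Yarm → Arlen → Eskin = 14 km.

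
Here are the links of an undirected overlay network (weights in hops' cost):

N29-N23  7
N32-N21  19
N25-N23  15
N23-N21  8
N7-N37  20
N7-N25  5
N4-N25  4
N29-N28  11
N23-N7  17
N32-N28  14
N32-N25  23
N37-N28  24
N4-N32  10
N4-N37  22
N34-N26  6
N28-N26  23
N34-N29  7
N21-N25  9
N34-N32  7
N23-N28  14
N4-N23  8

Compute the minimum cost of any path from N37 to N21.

34 hops' cost

Running Dijkstra from N37:
N37: 0
N7: 20  (via N37)
N4: 22  (via N37)
N28: 24  (via N37)
N25: 25  (via N7)
N23: 30  (via N4)
N32: 32  (via N4)
N21: 34  (via N25)
Shortest route: N37–N7–N25–N21 = 34 hops' cost.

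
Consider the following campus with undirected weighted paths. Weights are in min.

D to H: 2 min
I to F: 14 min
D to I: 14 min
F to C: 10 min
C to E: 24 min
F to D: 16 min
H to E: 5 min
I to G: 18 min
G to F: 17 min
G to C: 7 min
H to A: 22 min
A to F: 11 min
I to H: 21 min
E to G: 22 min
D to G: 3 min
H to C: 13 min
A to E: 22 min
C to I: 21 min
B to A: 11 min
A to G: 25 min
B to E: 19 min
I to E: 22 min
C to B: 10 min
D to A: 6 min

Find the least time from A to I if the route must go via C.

Shortest A→C: A–D–G–C = 16
Shortest C→I: C–I = 21
Total via C: 16 + 21 = 37 min.

37 min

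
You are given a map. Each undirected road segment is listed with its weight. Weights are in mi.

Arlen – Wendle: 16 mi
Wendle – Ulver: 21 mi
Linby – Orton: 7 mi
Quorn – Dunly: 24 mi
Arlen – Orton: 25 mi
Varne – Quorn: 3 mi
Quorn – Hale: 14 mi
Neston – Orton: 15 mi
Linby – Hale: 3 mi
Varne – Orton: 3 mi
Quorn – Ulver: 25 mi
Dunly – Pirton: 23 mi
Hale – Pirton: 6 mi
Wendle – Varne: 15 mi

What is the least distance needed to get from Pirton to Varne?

Candidate routes:
Pirton → Hale → Quorn → Varne: 6+14+3 = 23
Pirton → Hale → Linby → Orton → Varne: 6+3+7+3 = 19
The minimum is 19 mi via Pirton → Hale → Linby → Orton → Varne.

19 mi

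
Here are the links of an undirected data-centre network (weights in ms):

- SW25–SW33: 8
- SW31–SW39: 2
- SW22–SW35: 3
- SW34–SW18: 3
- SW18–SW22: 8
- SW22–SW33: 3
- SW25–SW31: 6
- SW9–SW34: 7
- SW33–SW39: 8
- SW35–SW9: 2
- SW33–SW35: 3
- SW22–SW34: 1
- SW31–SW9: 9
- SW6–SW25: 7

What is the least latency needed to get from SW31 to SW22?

Shortest distances from SW31:
SW31: 0
SW39: 2  (via SW31)
SW25: 6  (via SW31)
SW9: 9  (via SW31)
SW33: 10  (via SW39)
SW35: 11  (via SW9)
SW22: 13  (via SW33)
Shortest route: SW31–SW39–SW33–SW22 = 13 ms.

13 ms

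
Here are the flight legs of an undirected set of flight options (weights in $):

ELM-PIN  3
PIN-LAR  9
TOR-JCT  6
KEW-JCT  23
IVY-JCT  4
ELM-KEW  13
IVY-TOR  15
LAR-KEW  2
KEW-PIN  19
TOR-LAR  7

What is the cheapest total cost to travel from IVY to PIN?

$26

Shortest distances from IVY:
IVY: 0
JCT: 4  (via IVY)
TOR: 10  (via JCT)
LAR: 17  (via TOR)
KEW: 19  (via LAR)
PIN: 26  (via LAR)
Shortest route: IVY → JCT → TOR → LAR → PIN = $26.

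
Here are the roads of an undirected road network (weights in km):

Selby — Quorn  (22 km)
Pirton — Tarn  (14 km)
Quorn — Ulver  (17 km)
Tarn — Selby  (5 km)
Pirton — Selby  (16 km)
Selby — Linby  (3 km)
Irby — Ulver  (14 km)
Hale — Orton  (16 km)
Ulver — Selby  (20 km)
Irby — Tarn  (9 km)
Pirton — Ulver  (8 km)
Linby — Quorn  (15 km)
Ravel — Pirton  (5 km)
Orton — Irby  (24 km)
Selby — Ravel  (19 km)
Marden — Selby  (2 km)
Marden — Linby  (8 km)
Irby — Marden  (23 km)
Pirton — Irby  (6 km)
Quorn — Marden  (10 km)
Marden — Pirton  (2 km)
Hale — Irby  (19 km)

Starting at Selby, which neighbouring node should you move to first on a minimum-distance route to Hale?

Marden

Compare a few routes:
Selby–Tarn–Irby–Hale: 5+9+19 = 33
Selby–Marden–Pirton–Irby–Hale: 2+2+6+19 = 29
Cheapest is Selby–Marden–Pirton–Irby–Hale at 29 km.
So from Selby the first move is to Marden.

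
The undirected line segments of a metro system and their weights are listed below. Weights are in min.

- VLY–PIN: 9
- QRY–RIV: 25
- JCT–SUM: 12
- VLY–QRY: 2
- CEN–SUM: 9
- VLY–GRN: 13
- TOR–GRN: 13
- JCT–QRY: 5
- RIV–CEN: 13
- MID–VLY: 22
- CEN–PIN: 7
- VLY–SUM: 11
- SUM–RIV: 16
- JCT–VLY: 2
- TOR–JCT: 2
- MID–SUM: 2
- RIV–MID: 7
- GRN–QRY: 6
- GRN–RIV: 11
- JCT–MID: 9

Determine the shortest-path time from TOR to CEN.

20 min

Candidate routes:
TOR → JCT → VLY → PIN → CEN: 2+2+9+7 = 20
TOR → JCT → MID → SUM → CEN: 2+9+2+9 = 22
TOR → JCT → SUM → CEN: 2+12+9 = 23
TOR → JCT → VLY → SUM → CEN: 2+2+11+9 = 24
The minimum is 20 min via TOR → JCT → VLY → PIN → CEN.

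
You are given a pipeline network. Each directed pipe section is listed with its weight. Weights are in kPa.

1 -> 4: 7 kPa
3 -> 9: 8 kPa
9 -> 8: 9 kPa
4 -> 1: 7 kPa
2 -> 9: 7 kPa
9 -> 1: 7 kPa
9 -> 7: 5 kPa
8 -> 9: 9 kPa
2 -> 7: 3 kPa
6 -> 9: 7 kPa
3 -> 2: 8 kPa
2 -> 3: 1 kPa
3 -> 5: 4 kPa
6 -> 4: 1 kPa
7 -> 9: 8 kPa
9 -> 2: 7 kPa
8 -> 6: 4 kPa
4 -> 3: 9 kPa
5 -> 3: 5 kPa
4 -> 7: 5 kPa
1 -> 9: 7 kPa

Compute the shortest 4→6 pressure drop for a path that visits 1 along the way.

Best 4 to 1: 4–1 costing 7
Best 1 to 6: 1–9–8–6 costing 20
Total via 1: 7 + 20 = 27 kPa.

27 kPa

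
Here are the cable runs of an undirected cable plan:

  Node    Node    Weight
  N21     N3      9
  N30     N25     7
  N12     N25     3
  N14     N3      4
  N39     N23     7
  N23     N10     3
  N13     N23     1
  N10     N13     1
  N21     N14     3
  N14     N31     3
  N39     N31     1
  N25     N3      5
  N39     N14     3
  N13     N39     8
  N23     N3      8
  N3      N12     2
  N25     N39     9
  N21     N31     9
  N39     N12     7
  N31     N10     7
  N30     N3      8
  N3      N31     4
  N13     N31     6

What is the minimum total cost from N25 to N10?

15

Running Dijkstra from N25:
N25: 0
N12: 3  (via N25)
N3: 5  (via N25)
N30: 7  (via N25)
N39: 9  (via N25)
N31: 9  (via N3)
N14: 9  (via N3)
N21: 12  (via N14)
N23: 13  (via N3)
N13: 14  (via N23)
N10: 15  (via N13)
Shortest route: N25–N3–N23–N13–N10 = 15.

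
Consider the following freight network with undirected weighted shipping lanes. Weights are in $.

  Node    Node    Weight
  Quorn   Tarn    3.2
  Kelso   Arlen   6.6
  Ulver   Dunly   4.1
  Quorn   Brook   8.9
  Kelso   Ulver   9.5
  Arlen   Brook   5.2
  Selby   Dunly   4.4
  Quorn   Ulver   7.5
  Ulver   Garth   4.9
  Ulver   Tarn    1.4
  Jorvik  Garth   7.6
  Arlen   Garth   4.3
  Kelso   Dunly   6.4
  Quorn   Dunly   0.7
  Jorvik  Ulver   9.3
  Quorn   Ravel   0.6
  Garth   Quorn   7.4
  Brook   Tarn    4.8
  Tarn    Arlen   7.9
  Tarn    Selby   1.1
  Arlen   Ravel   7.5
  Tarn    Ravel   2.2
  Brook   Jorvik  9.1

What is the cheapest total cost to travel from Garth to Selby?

$7.4

Shortest distances from Garth:
Garth: 0
Arlen: 4.3  (via Garth)
Ulver: 4.9  (via Garth)
Tarn: 6.3  (via Ulver)
Quorn: 7.4  (via Garth)
Selby: 7.4  (via Tarn)
Shortest route: Garth → Ulver → Tarn → Selby = $7.4.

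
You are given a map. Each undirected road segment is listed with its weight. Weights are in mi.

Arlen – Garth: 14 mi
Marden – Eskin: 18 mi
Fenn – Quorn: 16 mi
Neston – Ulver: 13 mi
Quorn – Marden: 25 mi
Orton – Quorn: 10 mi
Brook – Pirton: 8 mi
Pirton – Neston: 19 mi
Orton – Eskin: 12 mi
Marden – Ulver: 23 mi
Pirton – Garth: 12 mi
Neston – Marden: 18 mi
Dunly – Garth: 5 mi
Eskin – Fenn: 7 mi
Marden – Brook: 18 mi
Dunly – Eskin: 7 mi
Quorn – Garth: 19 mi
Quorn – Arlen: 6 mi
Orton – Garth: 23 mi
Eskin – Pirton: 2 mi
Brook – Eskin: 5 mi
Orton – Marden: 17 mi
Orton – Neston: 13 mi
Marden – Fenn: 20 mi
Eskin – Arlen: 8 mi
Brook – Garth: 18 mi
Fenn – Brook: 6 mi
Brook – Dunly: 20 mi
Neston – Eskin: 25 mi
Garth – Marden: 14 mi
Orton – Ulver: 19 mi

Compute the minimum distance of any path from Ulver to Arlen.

Compare a few routes:
Ulver - Neston - Pirton - Eskin - Arlen: 13+19+2+8 = 42
Ulver - Orton - Eskin - Arlen: 19+12+8 = 39
Ulver - Orton - Quorn - Arlen: 19+10+6 = 35
Cheapest is Ulver - Orton - Quorn - Arlen at 35 mi.

35 mi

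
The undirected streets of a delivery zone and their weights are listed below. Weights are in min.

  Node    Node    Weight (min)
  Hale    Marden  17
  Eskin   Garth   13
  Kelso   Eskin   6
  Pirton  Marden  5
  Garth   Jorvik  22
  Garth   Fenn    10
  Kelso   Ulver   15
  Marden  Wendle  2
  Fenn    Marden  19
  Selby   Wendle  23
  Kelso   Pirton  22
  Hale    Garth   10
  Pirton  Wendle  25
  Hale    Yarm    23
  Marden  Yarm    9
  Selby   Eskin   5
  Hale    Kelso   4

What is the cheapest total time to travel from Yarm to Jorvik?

Compare a few routes:
Yarm → Hale → Garth → Jorvik: 23+10+22 = 55
Yarm → Marden → Hale → Garth → Jorvik: 9+17+10+22 = 58
Yarm → Marden → Fenn → Garth → Jorvik: 9+19+10+22 = 60
Cheapest is Yarm → Hale → Garth → Jorvik at 55 min.

55 min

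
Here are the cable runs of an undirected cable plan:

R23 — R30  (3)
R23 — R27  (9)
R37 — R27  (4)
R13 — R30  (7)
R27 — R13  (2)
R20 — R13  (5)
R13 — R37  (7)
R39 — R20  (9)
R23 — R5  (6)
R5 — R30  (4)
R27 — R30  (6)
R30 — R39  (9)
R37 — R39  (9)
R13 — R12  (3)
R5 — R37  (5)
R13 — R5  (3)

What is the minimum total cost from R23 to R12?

Running Dijkstra from R23:
R23: 0
R30: 3  (via R23)
R5: 6  (via R23)
R13: 9  (via R5)
R27: 9  (via R23)
R37: 11  (via R5)
R39: 12  (via R30)
R12: 12  (via R13)
Shortest route: R23 → R5 → R13 → R12 = 12.

12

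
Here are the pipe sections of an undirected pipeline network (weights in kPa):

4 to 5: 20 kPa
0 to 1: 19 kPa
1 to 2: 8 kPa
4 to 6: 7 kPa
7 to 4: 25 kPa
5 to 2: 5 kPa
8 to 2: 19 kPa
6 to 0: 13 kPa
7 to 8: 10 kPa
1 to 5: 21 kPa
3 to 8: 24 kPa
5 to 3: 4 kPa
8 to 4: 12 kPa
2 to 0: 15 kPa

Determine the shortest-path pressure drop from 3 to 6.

Settle nodes by increasing distance from 3:
3: 0
5: 4  (via 3)
2: 9  (via 5)
1: 17  (via 2)
0: 24  (via 2)
4: 24  (via 5)
8: 24  (via 3)
6: 31  (via 4)
Shortest route: 3–5–4–6 = 31 kPa.

31 kPa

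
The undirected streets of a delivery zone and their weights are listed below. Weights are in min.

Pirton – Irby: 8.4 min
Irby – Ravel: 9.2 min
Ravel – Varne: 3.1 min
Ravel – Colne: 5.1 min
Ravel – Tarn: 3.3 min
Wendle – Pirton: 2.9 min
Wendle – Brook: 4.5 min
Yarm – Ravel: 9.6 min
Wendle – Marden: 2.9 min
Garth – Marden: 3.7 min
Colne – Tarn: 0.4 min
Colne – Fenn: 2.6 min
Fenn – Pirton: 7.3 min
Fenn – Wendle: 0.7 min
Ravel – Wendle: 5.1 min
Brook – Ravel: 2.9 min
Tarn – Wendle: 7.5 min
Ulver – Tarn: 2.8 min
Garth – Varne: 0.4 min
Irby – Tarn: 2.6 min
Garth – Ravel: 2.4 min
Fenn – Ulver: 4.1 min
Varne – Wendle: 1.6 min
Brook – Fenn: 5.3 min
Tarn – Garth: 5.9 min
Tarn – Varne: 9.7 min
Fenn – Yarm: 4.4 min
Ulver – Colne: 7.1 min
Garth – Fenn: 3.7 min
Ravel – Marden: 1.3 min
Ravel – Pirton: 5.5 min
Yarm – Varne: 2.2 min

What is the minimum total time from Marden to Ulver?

7.4 min

Candidate routes:
Marden - Wendle - Fenn - Ulver: 2.9+0.7+4.1 = 7.7
Marden - Wendle - Fenn - Colne - Tarn - Ulver: 2.9+0.7+2.6+0.4+2.8 = 9.4
Marden - Ravel - Tarn - Ulver: 1.3+3.3+2.8 = 7.4
Cheapest is Marden - Ravel - Tarn - Ulver at 7.4 min.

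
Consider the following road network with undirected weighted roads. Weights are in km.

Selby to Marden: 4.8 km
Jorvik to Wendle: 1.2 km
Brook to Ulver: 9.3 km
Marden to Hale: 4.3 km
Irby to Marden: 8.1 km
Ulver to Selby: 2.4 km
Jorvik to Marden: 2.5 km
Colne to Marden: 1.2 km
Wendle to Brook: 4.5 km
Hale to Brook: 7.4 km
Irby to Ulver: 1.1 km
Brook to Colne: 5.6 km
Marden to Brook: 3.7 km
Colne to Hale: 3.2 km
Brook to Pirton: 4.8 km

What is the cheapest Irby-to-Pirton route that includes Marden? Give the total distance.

Shortest Irby→Marden: Irby–Marden = 8.1
Shortest Marden→Pirton: Marden–Brook–Pirton = 8.5
Total via Marden: 8.1 + 8.5 = 16.6 km.

16.6 km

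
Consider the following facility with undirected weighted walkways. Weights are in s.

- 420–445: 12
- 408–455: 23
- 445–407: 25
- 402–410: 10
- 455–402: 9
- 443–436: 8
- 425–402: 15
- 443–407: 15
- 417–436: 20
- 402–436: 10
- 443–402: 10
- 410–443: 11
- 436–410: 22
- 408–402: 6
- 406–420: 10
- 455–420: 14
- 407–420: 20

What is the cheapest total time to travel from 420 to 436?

Enumerating some paths:
420 → 455 → 402 → 443 → 436: 14+9+10+8 = 41
420 → 455 → 402 → 436: 14+9+10 = 33
Cheapest is 420 → 455 → 402 → 436 at 33 s.

33 s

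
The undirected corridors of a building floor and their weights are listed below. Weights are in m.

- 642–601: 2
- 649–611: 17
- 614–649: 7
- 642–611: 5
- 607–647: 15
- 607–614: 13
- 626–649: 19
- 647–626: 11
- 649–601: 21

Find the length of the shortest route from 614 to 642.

29 m

Settle nodes by increasing distance from 614:
614: 0
649: 7  (via 614)
607: 13  (via 614)
611: 24  (via 649)
626: 26  (via 649)
647: 28  (via 607)
601: 28  (via 649)
642: 29  (via 611)
Shortest route: 614–649–611–642 = 29 m.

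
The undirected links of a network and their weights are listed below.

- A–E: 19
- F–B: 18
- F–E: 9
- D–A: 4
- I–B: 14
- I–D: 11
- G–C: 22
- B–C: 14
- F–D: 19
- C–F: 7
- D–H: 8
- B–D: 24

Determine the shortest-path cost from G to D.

Settle nodes by increasing distance from G:
G: 0
C: 22  (via G)
F: 29  (via C)
B: 36  (via C)
E: 38  (via F)
D: 48  (via F)
Shortest route: G → C → F → D = 48.

48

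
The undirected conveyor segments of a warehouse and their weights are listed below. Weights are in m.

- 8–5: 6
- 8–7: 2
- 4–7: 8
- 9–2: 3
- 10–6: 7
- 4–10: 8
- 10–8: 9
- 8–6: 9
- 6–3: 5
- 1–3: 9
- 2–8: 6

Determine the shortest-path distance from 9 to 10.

Running Dijkstra from 9:
9: 0
2: 3  (via 9)
8: 9  (via 2)
7: 11  (via 8)
5: 15  (via 8)
6: 18  (via 8)
10: 18  (via 8)
Shortest route: 9–2–8–10 = 18 m.

18 m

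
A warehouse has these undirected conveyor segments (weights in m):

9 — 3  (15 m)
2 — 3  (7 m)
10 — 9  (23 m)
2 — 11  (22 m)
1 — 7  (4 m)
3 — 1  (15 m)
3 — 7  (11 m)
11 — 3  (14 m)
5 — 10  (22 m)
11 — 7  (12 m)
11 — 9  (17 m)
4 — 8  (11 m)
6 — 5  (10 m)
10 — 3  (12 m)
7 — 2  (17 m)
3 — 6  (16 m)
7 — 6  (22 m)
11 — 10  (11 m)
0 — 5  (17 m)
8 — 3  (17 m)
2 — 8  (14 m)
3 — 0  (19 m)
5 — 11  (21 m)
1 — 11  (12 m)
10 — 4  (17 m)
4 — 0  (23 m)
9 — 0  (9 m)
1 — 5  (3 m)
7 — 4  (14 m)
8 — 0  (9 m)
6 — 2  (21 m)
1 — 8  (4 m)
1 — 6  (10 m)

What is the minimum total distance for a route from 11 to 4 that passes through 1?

Shortest 11→1: 11–1 = 12
Best 1 to 4: 1–8–4 costing 15
Total via 1: 12 + 15 = 27 m.

27 m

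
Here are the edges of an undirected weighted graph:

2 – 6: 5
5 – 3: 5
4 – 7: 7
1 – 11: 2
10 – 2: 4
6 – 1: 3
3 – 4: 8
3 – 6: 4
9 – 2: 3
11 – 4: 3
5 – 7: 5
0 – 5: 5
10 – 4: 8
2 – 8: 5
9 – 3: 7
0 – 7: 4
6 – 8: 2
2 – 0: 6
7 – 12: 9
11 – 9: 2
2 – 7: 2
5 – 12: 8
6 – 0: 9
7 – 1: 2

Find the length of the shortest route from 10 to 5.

Enumerating some paths:
10–2–7–5: 4+2+5 = 11
10–2–0–5: 4+6+5 = 15
10–2–7–0–5: 4+2+4+5 = 15
The minimum is 11 via 10–2–7–5.

11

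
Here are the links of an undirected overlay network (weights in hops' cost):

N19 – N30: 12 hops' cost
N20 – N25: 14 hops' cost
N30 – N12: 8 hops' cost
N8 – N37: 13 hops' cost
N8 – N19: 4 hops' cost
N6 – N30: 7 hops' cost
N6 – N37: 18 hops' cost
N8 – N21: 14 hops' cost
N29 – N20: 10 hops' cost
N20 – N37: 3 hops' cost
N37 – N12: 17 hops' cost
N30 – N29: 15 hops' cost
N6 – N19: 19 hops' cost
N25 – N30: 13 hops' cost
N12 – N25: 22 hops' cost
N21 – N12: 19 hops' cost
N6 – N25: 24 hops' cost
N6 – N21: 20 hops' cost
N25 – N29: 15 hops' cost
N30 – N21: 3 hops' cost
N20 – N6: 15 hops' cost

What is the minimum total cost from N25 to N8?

29 hops' cost

Enumerating some paths:
N25–N30–N21–N8: 13+3+14 = 30
N25–N20–N37–N8: 14+3+13 = 30
N25–N30–N19–N8: 13+12+4 = 29
The minimum is 29 hops' cost via N25–N30–N19–N8.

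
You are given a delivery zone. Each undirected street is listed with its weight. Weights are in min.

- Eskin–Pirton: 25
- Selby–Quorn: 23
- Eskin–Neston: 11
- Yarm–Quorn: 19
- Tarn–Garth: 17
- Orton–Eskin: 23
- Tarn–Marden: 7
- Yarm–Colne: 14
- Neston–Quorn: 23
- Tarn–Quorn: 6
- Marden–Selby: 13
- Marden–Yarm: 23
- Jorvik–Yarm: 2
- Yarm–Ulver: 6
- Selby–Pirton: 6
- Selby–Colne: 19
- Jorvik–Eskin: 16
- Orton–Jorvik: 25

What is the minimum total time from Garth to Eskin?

Candidate routes:
Garth–Tarn–Marden–Selby–Pirton–Eskin: 17+7+13+6+25 = 68
Garth–Tarn–Quorn–Yarm–Jorvik–Eskin: 17+6+19+2+16 = 60
Garth–Tarn–Quorn–Neston–Eskin: 17+6+23+11 = 57
Garth–Tarn–Marden–Yarm–Jorvik–Eskin: 17+7+23+2+16 = 65
Cheapest is Garth–Tarn–Quorn–Neston–Eskin at 57 min.

57 min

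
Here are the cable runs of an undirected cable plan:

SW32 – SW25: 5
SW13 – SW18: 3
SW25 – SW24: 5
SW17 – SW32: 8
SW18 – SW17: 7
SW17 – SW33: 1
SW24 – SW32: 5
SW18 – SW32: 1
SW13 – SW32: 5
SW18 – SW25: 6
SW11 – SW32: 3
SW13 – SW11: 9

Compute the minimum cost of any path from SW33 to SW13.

11

Enumerating some paths:
SW33 → SW17 → SW32 → SW13: 1+8+5 = 14
SW33 → SW17 → SW32 → SW18 → SW13: 1+8+1+3 = 13
SW33 → SW17 → SW18 → SW13: 1+7+3 = 11
SW33 → SW17 → SW18 → SW32 → SW13: 1+7+1+5 = 14
Cheapest is SW33 → SW17 → SW18 → SW13 at 11.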